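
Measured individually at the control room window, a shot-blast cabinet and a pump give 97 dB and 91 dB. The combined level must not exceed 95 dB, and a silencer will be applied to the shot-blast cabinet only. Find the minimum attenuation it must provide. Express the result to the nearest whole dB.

4 dB

Fixed contribution from the other source: Σ 10^(L/10) = 10^(91/10) = 1.259e+09 (91.00 dB).
The limit corresponds to 10^(95/10) = 3.162e+09; subtracting the fixed part leaves 1.903e+09 for the shot-blast cabinet, i.e. 92.80 dB.
Required insertion loss = 97 − 92.80 = 4.20 dB.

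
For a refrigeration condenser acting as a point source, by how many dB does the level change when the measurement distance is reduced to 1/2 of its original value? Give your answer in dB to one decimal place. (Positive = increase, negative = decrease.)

+6.0 dB

A point source loses 6 dB per doubling of distance; generally ΔL = −20·log₁₀(r₂/r₁).
ΔL = −20·log₁₀(0.5) = +6.02 dB.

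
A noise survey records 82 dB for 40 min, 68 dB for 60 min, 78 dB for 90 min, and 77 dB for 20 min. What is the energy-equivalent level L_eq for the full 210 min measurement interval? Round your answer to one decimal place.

78.0 dB

Weight each interval's intensity by its duration and average over T = 210 min:
Σ tᵢ·10^(Lᵢ/10) = 40·10^(82/10) + 60·10^(68/10) + 90·10^(78/10) + 20·10^(77/10) = 1.340e+10.
L_eq = 10·log₁₀(1.340e+10/210) = 78.05 dB.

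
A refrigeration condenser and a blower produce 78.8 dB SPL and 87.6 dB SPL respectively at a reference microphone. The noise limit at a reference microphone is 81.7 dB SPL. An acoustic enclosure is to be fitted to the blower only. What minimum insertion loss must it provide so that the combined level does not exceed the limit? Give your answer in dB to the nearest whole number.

Fixed contribution from the other source: Σ 10^(L/10) = 10^(78.8/10) = 7.586e+07 (78.80 dB SPL).
To meet 81.7 dB SPL overall, the treated blower may contribute at most 10^(81.7/10) − 7.586e+07 = 7.205e+07, i.e. 78.58 dB SPL.
Required insertion loss = 87.6 − 78.58 = 9.02 dB.

9 dB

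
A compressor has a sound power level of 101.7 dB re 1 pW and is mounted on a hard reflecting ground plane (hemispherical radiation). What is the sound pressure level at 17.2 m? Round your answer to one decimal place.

L_p = L_w − 10·log₁₀(2π·r²) with r = 17.2 m.
2π·r² = 1859 m², 10·log₁₀ of that is 32.692 dB.
L_p = 101.7 − 32.692 = 69.01 dB.

69.0 dB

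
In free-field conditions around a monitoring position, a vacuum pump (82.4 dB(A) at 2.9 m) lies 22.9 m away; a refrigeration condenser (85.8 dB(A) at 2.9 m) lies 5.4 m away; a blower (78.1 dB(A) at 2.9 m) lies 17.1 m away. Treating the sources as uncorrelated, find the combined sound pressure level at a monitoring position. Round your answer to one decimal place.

80.6 dB(A)

Propagate each source to the receiver with L = L_ref − 20·log₁₀(r/r_ref), then add intensities.
vacuum pump: 82.4 − 20·log₁₀(22.9/2.9) = 82.4 − 17.95 = 64.45 dB(A).
refrigeration condenser: 85.8 − 20·log₁₀(5.4/2.9) = 85.8 − 5.40 = 80.40 dB(A).
blower: 78.1 − 20·log₁₀(17.1/2.9) = 78.1 − 15.41 = 62.69 dB(A).
Σ 10^(L/10) = 1.143e+08 → L_total = 10·log₁₀(1.143e+08) = 80.58 dB(A).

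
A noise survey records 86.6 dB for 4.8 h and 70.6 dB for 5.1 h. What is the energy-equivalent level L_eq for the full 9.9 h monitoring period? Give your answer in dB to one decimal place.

The energy average is taken in the linear domain: L_eq = 10·log₁₀[(Σ tᵢ·10^(Lᵢ/10))/T], T = 9.9 h.
Σ tᵢ·10^(Lᵢ/10) = 4.8·10^(86.6/10) + 5.1·10^(70.6/10) = 2.253e+09.
L_eq = 10·log₁₀(2.253e+09/9.9) = 83.57 dB.

83.6 dB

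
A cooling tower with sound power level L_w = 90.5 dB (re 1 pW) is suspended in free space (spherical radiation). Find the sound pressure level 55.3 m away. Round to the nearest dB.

45 dB

Free-field spherical radiation: L_p = L_w − 10·log₁₀(4π·r²), r = 55.3 m.
4π·r² = 3.843e+04 m², 10·log₁₀ of that is 45.847 dB.
L_p = 90.5 − 45.847 = 44.65 dB.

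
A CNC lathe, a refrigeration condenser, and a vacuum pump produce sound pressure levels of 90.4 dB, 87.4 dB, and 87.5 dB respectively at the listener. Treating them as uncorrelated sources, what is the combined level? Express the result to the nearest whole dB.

For uncorrelated sources the intensities add, so convert each level to linear form, sum, and take 10·log₁₀ of the total.
Σ 10^(L/10) = 10^(90.4/10) + 10^(87.4/10) + 10^(87.5/10) = 2.208e+09.
L_total = 10·log₁₀(2.208e+09) = 93.44 dB.

93 dB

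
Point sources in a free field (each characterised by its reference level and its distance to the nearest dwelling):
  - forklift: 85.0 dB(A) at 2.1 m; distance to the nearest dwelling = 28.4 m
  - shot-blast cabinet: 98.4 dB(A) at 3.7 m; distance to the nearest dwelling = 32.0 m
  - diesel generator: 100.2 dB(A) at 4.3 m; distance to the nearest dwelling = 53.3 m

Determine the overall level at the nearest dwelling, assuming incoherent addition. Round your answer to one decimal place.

82.1 dB(A)

Apply inverse-square spreading to bring every level to the receiver, then sum 10^(L/10).
forklift: 85.0 − 20·log₁₀(28.4/2.1) = 85.0 − 22.62 = 62.38 dB(A).
shot-blast cabinet: 98.4 − 20·log₁₀(32.0/3.7) = 98.4 − 18.74 = 79.66 dB(A).
diesel generator: 100.2 − 20·log₁₀(53.3/4.3) = 100.2 − 21.87 = 78.33 dB(A).
Σ 10^(L/10) = 1.624e+08 → L_total = 10·log₁₀(1.624e+08) = 82.11 dB(A).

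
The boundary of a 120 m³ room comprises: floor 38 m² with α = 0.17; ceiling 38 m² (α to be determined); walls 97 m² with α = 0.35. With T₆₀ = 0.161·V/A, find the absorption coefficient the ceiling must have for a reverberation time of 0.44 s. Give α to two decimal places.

0.09

From T₆₀ = 0.161·V/A, the target T₆₀ = 0.44 s needs A = 0.161·120/0.44 = 43.91 m².
Absorption from the other surfaces = 38·0.17 + 97·0.35 = 40.41 m², so the ceiling must supply 3.50 m² over 38 m².
α = 3.50/38 = 0.092.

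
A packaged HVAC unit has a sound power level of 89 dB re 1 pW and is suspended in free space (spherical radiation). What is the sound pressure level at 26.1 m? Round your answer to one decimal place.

The power spreads over a sphere of area 4π·r², so L_p = L_w − 10·log₁₀(4π·r²).
4π·r² = 8560 m², 10·log₁₀ of that is 39.325 dB.
L_p = 89 − 39.325 = 49.68 dB.

49.7 dB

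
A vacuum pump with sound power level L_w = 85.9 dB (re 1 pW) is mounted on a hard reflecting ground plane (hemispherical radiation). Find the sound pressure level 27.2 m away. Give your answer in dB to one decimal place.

49.2 dB

Free-field hemispherical radiation: L_p = L_w − 10·log₁₀(2π·r²), r = 27.2 m.
2π·r² = 4649 m², 10·log₁₀ of that is 36.673 dB.
L_p = 85.9 − 36.673 = 49.23 dB.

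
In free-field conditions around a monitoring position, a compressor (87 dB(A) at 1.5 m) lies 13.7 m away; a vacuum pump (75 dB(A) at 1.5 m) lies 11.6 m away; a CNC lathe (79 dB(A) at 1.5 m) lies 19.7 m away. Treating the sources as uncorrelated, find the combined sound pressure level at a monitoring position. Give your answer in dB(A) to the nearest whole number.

First find each source's level at the receiver (point-source: −20·log₁₀(r/r_ref)), then combine on an intensity basis.
compressor: 87 − 20·log₁₀(13.7/1.5) = 87 − 19.21 = 67.79 dB(A).
vacuum pump: 75 − 20·log₁₀(11.6/1.5) = 75 − 17.77 = 57.23 dB(A).
CNC lathe: 79 − 20·log₁₀(19.7/1.5) = 79 − 22.37 = 56.63 dB(A).
Σ 10^(L/10) = 6.997e+06 → L_total = 10·log₁₀(6.997e+06) = 68.45 dB(A).

68 dB(A)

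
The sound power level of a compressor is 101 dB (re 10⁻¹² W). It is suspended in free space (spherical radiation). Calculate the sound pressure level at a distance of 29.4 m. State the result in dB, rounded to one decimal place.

L_p = L_w − 10·log₁₀(4π·r²) with r = 29.4 m.
4π·r² = 1.086e+04 m², 10·log₁₀ of that is 40.359 dB.
L_p = 101 − 40.359 = 60.64 dB.

60.6 dB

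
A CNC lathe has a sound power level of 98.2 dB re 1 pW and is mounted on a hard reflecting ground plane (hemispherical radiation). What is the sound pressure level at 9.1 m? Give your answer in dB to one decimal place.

The power spreads over a hemisphere of area 2π·r², so L_p = L_w − 10·log₁₀(2π·r²).
2π·r² = 520.3 m², 10·log₁₀ of that is 27.163 dB.
L_p = 98.2 − 27.163 = 71.04 dB.

71.0 dB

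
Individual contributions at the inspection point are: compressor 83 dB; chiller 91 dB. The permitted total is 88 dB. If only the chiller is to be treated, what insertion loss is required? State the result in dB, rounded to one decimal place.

Everything except the chiller sums to 10^(83/10) = 1.995e+08 in linear terms, 83.00 dB.
The limit corresponds to 10^(88/10) = 6.310e+08; subtracting the fixed part leaves 4.314e+08 for the chiller, i.e. 86.35 dB.
Required insertion loss = 91 − 86.35 = 4.65 dB.

4.7 dB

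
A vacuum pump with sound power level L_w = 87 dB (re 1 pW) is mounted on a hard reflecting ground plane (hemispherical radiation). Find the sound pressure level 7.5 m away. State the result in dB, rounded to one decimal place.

61.5 dB

The power spreads over a hemisphere of area 2π·r², so L_p = L_w − 10·log₁₀(2π·r²).
2π·r² = 353.4 m², 10·log₁₀ of that is 25.483 dB.
L_p = 87 − 25.483 = 61.52 dB.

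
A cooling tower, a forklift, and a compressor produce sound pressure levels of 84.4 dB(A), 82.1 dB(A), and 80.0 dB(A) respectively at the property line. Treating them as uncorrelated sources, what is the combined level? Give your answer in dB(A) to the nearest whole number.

87 dB(A)

For uncorrelated sources the intensities add, so convert each level to linear form, sum, and take 10·log₁₀ of the total.
Σ 10^(L/10) = 10^(84.4/10) + 10^(82.1/10) + 10^(80.0/10) = 5.376e+08.
L_total = 10·log₁₀(5.376e+08) = 87.30 dB(A).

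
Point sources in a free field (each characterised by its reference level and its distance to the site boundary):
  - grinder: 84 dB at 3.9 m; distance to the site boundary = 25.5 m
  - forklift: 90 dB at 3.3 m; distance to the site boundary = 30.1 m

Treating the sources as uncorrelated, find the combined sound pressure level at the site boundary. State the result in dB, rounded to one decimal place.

72.5 dB

Apply inverse-square spreading to bring every level to the receiver, then sum 10^(L/10).
grinder: 84 − 20·log₁₀(25.5/3.9) = 84 − 16.31 = 67.69 dB.
forklift: 90 − 20·log₁₀(30.1/3.3) = 90 − 19.20 = 70.80 dB.
Σ 10^(L/10) = 1.790e+07 → L_total = 10·log₁₀(1.790e+07) = 72.53 dB.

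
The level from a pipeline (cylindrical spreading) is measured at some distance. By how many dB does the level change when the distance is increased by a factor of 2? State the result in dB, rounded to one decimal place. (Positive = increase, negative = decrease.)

-3.0 dB

With cylindrical spreading the level changes by −10·log₁₀(r₂/r₁).
ΔL = −10·log₁₀(2) = -3.01 dB.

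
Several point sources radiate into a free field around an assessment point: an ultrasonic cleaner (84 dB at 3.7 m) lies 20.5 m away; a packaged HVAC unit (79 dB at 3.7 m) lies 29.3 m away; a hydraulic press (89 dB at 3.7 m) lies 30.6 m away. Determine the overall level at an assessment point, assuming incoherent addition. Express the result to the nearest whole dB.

Apply inverse-square spreading to bring every level to the receiver, then sum 10^(L/10).
ultrasonic cleaner: 84 − 20·log₁₀(20.5/3.7) = 84 − 14.87 = 69.13 dB.
packaged HVAC unit: 79 − 20·log₁₀(29.3/3.7) = 79 − 17.97 = 61.03 dB.
hydraulic press: 89 − 20·log₁₀(30.6/3.7) = 89 − 18.35 = 70.65 dB.
Σ 10^(L/10) = 2.106e+07 → L_total = 10·log₁₀(2.106e+07) = 73.24 dB.

73 dB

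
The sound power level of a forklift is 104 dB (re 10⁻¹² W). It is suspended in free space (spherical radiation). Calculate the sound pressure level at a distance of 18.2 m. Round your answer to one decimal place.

The power spreads over a sphere of area 4π·r², so L_p = L_w − 10·log₁₀(4π·r²).
4π·r² = 4162 m², 10·log₁₀ of that is 36.194 dB.
L_p = 104 − 36.194 = 67.81 dB.

67.8 dB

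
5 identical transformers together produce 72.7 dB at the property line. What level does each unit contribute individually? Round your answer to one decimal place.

5 equal contributions raise the level by 10·log₁₀ 5 = 6.990 dB, so each unit alone gives 72.7 − 6.990.

65.7 dB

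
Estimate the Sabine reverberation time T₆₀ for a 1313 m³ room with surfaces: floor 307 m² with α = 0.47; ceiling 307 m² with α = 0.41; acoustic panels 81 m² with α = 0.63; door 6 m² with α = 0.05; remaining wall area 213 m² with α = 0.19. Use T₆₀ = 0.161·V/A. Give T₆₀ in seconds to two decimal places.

A = Σ Sᵢαᵢ = 307·0.47 + 307·0.41 + 81·0.63 + 6·0.05 + 213·0.19 = 361.96 m².
T₆₀ = 0.161 × 1313 / 361.96 = 0.584 s.

0.58 s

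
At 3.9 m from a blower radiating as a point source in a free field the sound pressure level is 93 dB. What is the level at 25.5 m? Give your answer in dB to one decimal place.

76.7 dB

Point-source attenuation: ΔL = 20·log₁₀(r₂/r₁) = 20·log₁₀(25.5/3.9) = 16.310 dB.
L₂ = 93 − 20·log₁₀(25.5/3.9) = 93 − 16.310 = 76.69 dB.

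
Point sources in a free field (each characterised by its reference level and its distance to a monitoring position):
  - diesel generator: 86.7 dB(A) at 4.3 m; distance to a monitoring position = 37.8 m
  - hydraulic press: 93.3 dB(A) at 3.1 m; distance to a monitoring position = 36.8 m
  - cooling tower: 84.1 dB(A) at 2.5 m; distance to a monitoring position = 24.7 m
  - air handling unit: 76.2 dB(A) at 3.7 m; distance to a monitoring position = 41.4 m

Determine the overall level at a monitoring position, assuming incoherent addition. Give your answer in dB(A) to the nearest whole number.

Propagate each source to the receiver with L = L_ref − 20·log₁₀(r/r_ref), then add intensities.
diesel generator: 86.7 − 20·log₁₀(37.8/4.3) = 86.7 − 18.88 = 67.82 dB(A).
hydraulic press: 93.3 − 20·log₁₀(36.8/3.1) = 93.3 − 21.49 = 71.81 dB(A).
cooling tower: 84.1 − 20·log₁₀(24.7/2.5) = 84.1 − 19.90 = 64.20 dB(A).
air handling unit: 76.2 − 20·log₁₀(41.4/3.7) = 76.2 − 20.98 = 55.22 dB(A).
Σ 10^(L/10) = 2.419e+07 → L_total = 10·log₁₀(2.419e+07) = 73.84 dB(A).

74 dB(A)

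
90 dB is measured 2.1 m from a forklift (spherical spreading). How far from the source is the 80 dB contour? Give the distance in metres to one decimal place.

For a point source L₁ − L₂ = 20·log₁₀(r₂/r₁), so r₂ = r₁·10^((L₁−L₂)/20).
r₂ = 2.1·10^((90−80)/20) = 2.1·10^(10.0/20) = 6.64 m.

6.6 m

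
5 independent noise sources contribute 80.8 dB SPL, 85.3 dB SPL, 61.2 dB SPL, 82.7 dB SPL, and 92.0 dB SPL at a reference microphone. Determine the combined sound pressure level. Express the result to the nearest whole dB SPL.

Incoherent sources combine by intensity addition: L_total = 10·log₁₀(Σ 10^(L_i/10)).
Σ 10^(L/10) = 10^(80.8/10) + 10^(85.3/10) + 10^(61.2/10) + 10^(82.7/10) + 10^(92.0/10) = 2.231e+09.
L_total = 10·log₁₀(2.231e+09) = 93.49 dB SPL.

93 dB SPL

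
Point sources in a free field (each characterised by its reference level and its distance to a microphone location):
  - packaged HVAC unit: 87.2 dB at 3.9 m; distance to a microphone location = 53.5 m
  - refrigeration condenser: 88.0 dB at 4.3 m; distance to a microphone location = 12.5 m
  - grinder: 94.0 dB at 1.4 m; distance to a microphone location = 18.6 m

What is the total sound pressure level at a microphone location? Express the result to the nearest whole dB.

80 dB

Propagate each source to the receiver with L = L_ref − 20·log₁₀(r/r_ref), then add intensities.
packaged HVAC unit: 87.2 − 20·log₁₀(53.5/3.9) = 87.2 − 22.75 = 64.45 dB.
refrigeration condenser: 88.0 − 20·log₁₀(12.5/4.3) = 88.0 − 9.27 = 78.73 dB.
grinder: 94.0 − 20·log₁₀(18.6/1.4) = 94.0 − 22.47 = 71.53 dB.
Σ 10^(L/10) = 9.168e+07 → L_total = 10·log₁₀(9.168e+07) = 79.62 dB.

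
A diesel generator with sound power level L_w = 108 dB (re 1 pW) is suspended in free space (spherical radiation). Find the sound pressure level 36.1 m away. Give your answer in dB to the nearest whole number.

66 dB

L_p = L_w − 10·log₁₀(4π·r²) with r = 36.1 m.
4π·r² = 1.638e+04 m², 10·log₁₀ of that is 42.142 dB.
L_p = 108 − 42.142 = 65.86 dB.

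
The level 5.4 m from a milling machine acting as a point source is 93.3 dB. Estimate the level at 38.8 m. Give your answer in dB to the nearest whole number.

Spherical spreading from a point source gives a 20·log₁₀(r₂/r₁) drop.
L₂ = 93.3 − 20·log₁₀(38.8/5.4) = 93.3 − 17.129 = 76.17 dB.

76 dB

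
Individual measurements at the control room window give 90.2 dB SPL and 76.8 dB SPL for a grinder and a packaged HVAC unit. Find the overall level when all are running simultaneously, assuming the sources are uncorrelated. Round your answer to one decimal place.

90.4 dB SPL

For uncorrelated sources the intensities add, so convert each level to linear form, sum, and take 10·log₁₀ of the total.
Σ 10^(L/10) = 10^(90.2/10) + 10^(76.8/10) = 1.095e+09.
L_total = 10·log₁₀(1.095e+09) = 90.39 dB SPL.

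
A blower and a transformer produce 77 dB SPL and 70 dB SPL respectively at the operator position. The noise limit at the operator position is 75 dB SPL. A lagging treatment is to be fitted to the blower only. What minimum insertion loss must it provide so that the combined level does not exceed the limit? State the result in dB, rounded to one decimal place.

The untreated sources together contribute 10^(70/10) = 1.000e+07, i.e. 70.00 dB SPL.
To meet 75 dB SPL overall, the treated blower may contribute at most 10^(75/10) − 1.000e+07 = 2.162e+07, i.e. 73.35 dB SPL.
So the blower must be reduced from 77 to 73.35 dB SPL: IL = 3.65 dB.

3.7 dB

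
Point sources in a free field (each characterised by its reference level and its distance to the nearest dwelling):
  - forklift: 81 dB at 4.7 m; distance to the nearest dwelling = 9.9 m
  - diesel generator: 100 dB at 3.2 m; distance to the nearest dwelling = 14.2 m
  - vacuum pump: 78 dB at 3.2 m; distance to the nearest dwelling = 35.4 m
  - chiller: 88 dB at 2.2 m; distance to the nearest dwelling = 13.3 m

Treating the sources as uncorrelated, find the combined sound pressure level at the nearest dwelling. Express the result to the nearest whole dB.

Propagate each source to the receiver with L = L_ref − 20·log₁₀(r/r_ref), then add intensities.
forklift: 81 − 20·log₁₀(9.9/4.7) = 81 − 6.47 = 74.53 dB.
diesel generator: 100 − 20·log₁₀(14.2/3.2) = 100 − 12.94 = 87.06 dB.
vacuum pump: 78 − 20·log₁₀(35.4/3.2) = 78 − 20.88 = 57.12 dB.
chiller: 88 − 20·log₁₀(13.3/2.2) = 88 − 15.63 = 72.37 dB.
Σ 10^(L/10) = 5.540e+08 → L_total = 10·log₁₀(5.540e+08) = 87.44 dB.

87 dB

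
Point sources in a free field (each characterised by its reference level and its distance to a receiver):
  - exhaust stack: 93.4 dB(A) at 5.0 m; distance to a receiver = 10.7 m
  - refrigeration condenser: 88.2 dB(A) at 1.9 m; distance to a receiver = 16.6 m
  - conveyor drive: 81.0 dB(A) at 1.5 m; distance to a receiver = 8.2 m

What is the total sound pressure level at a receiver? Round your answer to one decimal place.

86.9 dB(A)

Apply inverse-square spreading to bring every level to the receiver, then sum 10^(L/10).
exhaust stack: 93.4 − 20·log₁₀(10.7/5.0) = 93.4 − 6.61 = 86.79 dB(A).
refrigeration condenser: 88.2 − 20·log₁₀(16.6/1.9) = 88.2 − 18.83 = 69.37 dB(A).
conveyor drive: 81.0 − 20·log₁₀(8.2/1.5) = 81.0 − 14.75 = 66.25 dB(A).
Σ 10^(L/10) = 4.906e+08 → L_total = 10·log₁₀(4.906e+08) = 86.91 dB(A).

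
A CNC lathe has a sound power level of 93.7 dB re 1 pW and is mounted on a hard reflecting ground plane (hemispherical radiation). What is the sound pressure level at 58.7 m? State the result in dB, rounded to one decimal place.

L_p = L_w − 10·log₁₀(2π·r²) with r = 58.7 m.
2π·r² = 2.165e+04 m², 10·log₁₀ of that is 43.355 dB.
L_p = 93.7 − 43.355 = 50.35 dB.

50.3 dB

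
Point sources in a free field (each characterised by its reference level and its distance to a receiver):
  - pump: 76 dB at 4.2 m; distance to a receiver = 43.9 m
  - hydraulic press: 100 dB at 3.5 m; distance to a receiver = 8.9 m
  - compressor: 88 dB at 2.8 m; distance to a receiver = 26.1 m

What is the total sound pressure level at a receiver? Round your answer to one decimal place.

First find each source's level at the receiver (point-source: −20·log₁₀(r/r_ref)), then combine on an intensity basis.
pump: 76 − 20·log₁₀(43.9/4.2) = 76 − 20.38 = 55.62 dB.
hydraulic press: 100 − 20·log₁₀(8.9/3.5) = 100 − 8.11 = 91.89 dB.
compressor: 88 − 20·log₁₀(26.1/2.8) = 88 − 19.39 = 68.61 dB.
Σ 10^(L/10) = 1.554e+09 → L_total = 10·log₁₀(1.554e+09) = 91.91 dB.

91.9 dB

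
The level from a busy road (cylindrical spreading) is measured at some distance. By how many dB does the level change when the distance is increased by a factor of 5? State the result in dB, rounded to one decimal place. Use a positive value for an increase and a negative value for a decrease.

-7.0 dB

A line source loses 3 dB per doubling of distance; generally ΔL = −10·log₁₀(r₂/r₁).
ΔL = −10·log₁₀(5) = -6.99 dB.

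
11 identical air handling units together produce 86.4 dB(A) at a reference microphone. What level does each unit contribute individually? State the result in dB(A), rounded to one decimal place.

76.0 dB(A)

Dividing the total intensity by 11 lowers the level by 10·log₁₀ 11 = 10.414 dB: L₁ = 86.4 − 10.414.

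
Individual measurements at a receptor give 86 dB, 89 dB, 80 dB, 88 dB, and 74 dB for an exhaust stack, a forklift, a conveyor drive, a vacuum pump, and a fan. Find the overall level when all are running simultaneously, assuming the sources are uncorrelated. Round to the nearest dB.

93 dB

Incoherent sources combine by intensity addition: L_total = 10·log₁₀(Σ 10^(L_i/10)).
Σ 10^(L/10) = 10^(86/10) + 10^(89/10) + 10^(80/10) + 10^(88/10) + 10^(74/10) = 1.949e+09.
L_total = 10·log₁₀(1.949e+09) = 92.90 dB.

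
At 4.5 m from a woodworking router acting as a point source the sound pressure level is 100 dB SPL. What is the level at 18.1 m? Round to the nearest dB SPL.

Point-source attenuation: ΔL = 20·log₁₀(r₂/r₁) = 20·log₁₀(18.1/4.5) = 12.089 dB.
L₂ = 100 − 20·log₁₀(18.1/4.5) = 100 − 12.089 = 87.91 dB SPL.

88 dB SPL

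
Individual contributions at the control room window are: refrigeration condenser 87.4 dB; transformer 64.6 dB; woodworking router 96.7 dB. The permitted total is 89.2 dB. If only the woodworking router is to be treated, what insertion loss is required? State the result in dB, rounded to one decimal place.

12.2 dB

The untreated sources together contribute 10^(87.4/10) + 10^(64.6/10) = 5.524e+08, i.e. 87.42 dB.
To meet 89.2 dB overall, the treated woodworking router may contribute at most 10^(89.2/10) − 5.524e+08 = 2.793e+08, i.e. 84.46 dB.
Required insertion loss = 96.7 − 84.46 = 12.24 dB.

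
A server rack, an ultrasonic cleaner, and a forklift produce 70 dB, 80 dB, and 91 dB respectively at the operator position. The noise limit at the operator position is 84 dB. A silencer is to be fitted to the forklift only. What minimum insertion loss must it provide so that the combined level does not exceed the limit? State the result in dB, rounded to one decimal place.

9.5 dB

Fixed contribution from the other sources: Σ 10^(L/10) = 10^(70/10) + 10^(80/10) = 1.100e+08 (80.41 dB).
To meet 84 dB overall, the treated forklift may contribute at most 10^(84/10) − 1.100e+08 = 1.412e+08, i.e. 81.50 dB.
Required insertion loss = 91 − 81.50 = 9.50 dB.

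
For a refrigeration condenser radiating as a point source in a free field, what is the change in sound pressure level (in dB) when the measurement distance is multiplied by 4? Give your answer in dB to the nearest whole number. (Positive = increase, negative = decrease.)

-12 dB

With spherical spreading the level changes by −20·log₁₀(r₂/r₁).
ΔL = −20·log₁₀(4) = -12.04 dB.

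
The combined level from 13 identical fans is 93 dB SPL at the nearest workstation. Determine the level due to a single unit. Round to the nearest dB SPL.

82 dB SPL

Dividing the total intensity by 13 lowers the level by 10·log₁₀ 13 = 11.139 dB: L₁ = 93 − 11.139.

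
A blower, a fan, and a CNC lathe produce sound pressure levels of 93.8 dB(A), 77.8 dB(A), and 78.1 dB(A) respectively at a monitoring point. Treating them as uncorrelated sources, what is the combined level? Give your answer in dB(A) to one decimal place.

Incoherent sources combine by intensity addition: L_total = 10·log₁₀(Σ 10^(L_i/10)).
Σ 10^(L/10) = 10^(93.8/10) + 10^(77.8/10) + 10^(78.1/10) = 2.524e+09.
L_total = 10·log₁₀(2.524e+09) = 94.02 dB(A).

94.0 dB(A)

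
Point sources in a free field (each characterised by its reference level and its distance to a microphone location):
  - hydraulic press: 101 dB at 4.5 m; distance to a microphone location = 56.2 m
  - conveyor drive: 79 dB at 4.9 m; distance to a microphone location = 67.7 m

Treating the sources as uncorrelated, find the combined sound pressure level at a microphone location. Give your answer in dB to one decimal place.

Propagate each source to the receiver with L = L_ref − 20·log₁₀(r/r_ref), then add intensities.
hydraulic press: 101 − 20·log₁₀(56.2/4.5) = 101 − 21.93 = 79.07 dB.
conveyor drive: 79 − 20·log₁₀(67.7/4.9) = 79 − 22.81 = 56.19 dB.
Σ 10^(L/10) = 8.113e+07 → L_total = 10·log₁₀(8.113e+07) = 79.09 dB.

79.1 dB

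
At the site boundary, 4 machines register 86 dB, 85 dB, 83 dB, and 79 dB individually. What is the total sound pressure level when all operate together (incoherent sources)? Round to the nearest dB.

90 dB

For uncorrelated sources the intensities add, so convert each level to linear form, sum, and take 10·log₁₀ of the total.
Σ 10^(L/10) = 10^(86/10) + 10^(85/10) + 10^(83/10) + 10^(79/10) = 9.933e+08.
L_total = 10·log₁₀(9.933e+08) = 89.97 dB.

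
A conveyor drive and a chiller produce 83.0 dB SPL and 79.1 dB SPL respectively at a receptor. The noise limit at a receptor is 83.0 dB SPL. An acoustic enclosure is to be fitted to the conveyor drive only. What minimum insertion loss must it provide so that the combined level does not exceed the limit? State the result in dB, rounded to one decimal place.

Fixed contribution from the other source: Σ 10^(L/10) = 10^(79.1/10) = 8.128e+07 (79.10 dB SPL).
The limit corresponds to 10^(83.0/10) = 1.995e+08; subtracting the fixed part leaves 1.182e+08 for the conveyor drive, i.e. 80.73 dB SPL.
Required insertion loss = 83.0 − 80.73 = 2.27 dB.

2.3 dB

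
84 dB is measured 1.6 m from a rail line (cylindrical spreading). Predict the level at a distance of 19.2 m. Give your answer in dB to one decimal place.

73.2 dB

For a line source, L₂ = L₁ − 10·log₁₀(r₂/r₁).
L₂ = 84 − 10·log₁₀(19.2/1.6) = 84 − 10.792 = 73.21 dB.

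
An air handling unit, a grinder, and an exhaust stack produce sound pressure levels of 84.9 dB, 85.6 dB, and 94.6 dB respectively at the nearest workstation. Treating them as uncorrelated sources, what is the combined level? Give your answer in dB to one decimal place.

95.5 dB

For uncorrelated sources the intensities add, so convert each level to linear form, sum, and take 10·log₁₀ of the total.
Σ 10^(L/10) = 10^(84.9/10) + 10^(85.6/10) + 10^(94.6/10) = 3.556e+09.
L_total = 10·log₁₀(3.556e+09) = 95.51 dB.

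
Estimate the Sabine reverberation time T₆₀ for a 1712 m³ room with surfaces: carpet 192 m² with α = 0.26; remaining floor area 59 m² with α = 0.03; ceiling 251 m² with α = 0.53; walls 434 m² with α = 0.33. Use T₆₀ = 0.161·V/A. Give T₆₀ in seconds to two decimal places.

0.84 s

A = Σ Sᵢαᵢ = 192·0.26 + 59·0.03 + 251·0.53 + 434·0.33 = 327.94 m².
T₆₀ = 0.161·V/A = 0.161·1712/327.94 = 0.840 s.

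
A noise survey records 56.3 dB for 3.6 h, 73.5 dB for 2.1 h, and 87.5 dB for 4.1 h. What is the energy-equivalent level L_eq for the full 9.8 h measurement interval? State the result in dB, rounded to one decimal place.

L_eq = 10·log₁₀[(1/T)·Σ tᵢ·10^(Lᵢ/10)] with T = 9.8 h.
Σ tᵢ·10^(Lᵢ/10) = 3.6·10^(56.3/10) + 2.1·10^(73.5/10) + 4.1·10^(87.5/10) = 2.354e+09.
L_eq = 10·log₁₀(2.354e+09/9.8) = 83.81 dB.

83.8 dB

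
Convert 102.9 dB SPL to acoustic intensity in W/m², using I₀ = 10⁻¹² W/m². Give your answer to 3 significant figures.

0.0195 W/m²

I/I₀ = 10^(102.9/10) = 1.95e+10, so I = 1.95e+10 × 10⁻¹² W/m².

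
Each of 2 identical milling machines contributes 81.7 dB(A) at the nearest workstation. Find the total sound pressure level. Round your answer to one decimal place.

With 2 equal, uncorrelated contributions the intensity is 2× that of one unit, giving a rise of 10·log₁₀ 2.
L_total = 81.7 + 10·log₁₀(2) = 81.7 + 3.010 = 84.71 dB(A).

84.7 dB(A)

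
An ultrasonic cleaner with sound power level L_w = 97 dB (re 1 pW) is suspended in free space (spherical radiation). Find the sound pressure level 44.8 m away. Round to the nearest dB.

Free-field spherical radiation: L_p = L_w − 10·log₁₀(4π·r²), r = 44.8 m.
4π·r² = 2.522e+04 m², 10·log₁₀ of that is 44.018 dB.
L_p = 97 − 44.018 = 52.98 dB.

53 dB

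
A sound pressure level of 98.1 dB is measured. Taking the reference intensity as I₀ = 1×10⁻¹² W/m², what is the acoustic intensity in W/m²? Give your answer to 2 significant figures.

L = 10·log₁₀(I/I₀) ⇒ I = I₀·10^(L/10) = 10⁻¹² × 10^9.81.

0.0065 W/m²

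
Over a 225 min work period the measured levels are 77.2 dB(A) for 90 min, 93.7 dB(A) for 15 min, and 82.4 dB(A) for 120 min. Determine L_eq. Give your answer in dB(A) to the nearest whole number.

L_eq = 10·log₁₀[(1/T)·Σ tᵢ·10^(Lᵢ/10)] with T = 225 min.
Σ tᵢ·10^(Lᵢ/10) = 90·10^(77.2/10) + 15·10^(93.7/10) + 120·10^(82.4/10) = 6.074e+10.
L_eq = 10·log₁₀(6.074e+10/225) = 84.31 dB(A).

84 dB(A)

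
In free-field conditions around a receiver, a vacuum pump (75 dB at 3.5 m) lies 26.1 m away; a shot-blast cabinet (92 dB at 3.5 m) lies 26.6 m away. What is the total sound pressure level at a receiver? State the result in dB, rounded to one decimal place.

74.5 dB

Propagate each source to the receiver with L = L_ref − 20·log₁₀(r/r_ref), then add intensities.
vacuum pump: 75 − 20·log₁₀(26.1/3.5) = 75 − 17.45 = 57.55 dB.
shot-blast cabinet: 92 − 20·log₁₀(26.6/3.5) = 92 − 17.62 = 74.38 dB.
Σ 10^(L/10) = 2.801e+07 → L_total = 10·log₁₀(2.801e+07) = 74.47 dB.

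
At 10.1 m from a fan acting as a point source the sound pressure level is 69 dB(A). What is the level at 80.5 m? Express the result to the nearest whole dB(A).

51 dB(A)

Spherical spreading from a point source gives a 20·log₁₀(r₂/r₁) drop.
L₂ = 69 − 20·log₁₀(80.5/10.1) = 69 − 18.029 = 50.97 dB(A).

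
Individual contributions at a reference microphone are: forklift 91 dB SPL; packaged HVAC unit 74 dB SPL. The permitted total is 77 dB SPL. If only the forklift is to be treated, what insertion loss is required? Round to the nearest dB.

17 dB

The untreated sources together contribute 10^(74/10) = 2.512e+07, i.e. 74.00 dB SPL.
To meet 77 dB SPL overall, the treated forklift may contribute at most 10^(77/10) − 2.512e+07 = 2.500e+07, i.e. 73.98 dB SPL.
So the forklift must be reduced from 91 to 73.98 dB SPL: IL = 17.02 dB.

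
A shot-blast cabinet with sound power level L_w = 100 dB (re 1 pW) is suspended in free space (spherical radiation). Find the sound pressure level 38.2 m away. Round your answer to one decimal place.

57.4 dB

Free-field spherical radiation: L_p = L_w − 10·log₁₀(4π·r²), r = 38.2 m.
4π·r² = 1.834e+04 m², 10·log₁₀ of that is 42.633 dB.
L_p = 100 − 42.633 = 57.37 dB.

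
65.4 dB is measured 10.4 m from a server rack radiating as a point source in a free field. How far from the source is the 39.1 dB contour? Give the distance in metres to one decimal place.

Point-source spreading drops the level by 20·log₁₀(r₂/r₁); inverting, r₂/r₁ = 10^(ΔL/20).
r₂ = 10.4·10^((65.4−39.1)/20) = 10.4·10^(26.3/20) = 214.80 m.

214.8 m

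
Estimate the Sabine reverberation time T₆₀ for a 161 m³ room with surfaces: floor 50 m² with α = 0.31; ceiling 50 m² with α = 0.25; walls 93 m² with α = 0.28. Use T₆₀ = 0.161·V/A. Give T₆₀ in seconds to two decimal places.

0.48 s

A = Σ Sᵢαᵢ = 50·0.31 + 50·0.25 + 93·0.28 = 54.04 m².
T₆₀ = 0.161·V/A = 0.161·161/54.04 = 0.480 s.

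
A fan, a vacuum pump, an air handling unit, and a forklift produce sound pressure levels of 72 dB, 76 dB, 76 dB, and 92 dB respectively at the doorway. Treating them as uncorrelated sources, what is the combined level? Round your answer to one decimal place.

Incoherent sources combine by intensity addition: L_total = 10·log₁₀(Σ 10^(L_i/10)).
Σ 10^(L/10) = 10^(72/10) + 10^(76/10) + 10^(76/10) + 10^(92/10) = 1.680e+09.
L_total = 10·log₁₀(1.680e+09) = 92.25 dB.

92.3 dB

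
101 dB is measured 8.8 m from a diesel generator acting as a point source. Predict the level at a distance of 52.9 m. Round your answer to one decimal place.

For a point source, L₂ = L₁ − 20·log₁₀(r₂/r₁).
L₂ = 101 − 20·log₁₀(52.9/8.8) = 101 − 15.579 = 85.42 dB.

85.4 dB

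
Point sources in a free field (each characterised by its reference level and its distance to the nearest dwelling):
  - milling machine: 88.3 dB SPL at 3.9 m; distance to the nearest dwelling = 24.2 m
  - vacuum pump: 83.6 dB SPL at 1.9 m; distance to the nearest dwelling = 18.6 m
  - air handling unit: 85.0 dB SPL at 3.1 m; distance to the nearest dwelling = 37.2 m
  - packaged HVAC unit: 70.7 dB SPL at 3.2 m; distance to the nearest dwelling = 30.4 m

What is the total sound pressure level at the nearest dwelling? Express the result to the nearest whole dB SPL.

Apply inverse-square spreading to bring every level to the receiver, then sum 10^(L/10).
milling machine: 88.3 − 20·log₁₀(24.2/3.9) = 88.3 − 15.86 = 72.44 dB SPL.
vacuum pump: 83.6 − 20·log₁₀(18.6/1.9) = 83.6 − 19.82 = 63.78 dB SPL.
air handling unit: 85.0 − 20·log₁₀(37.2/3.1) = 85.0 − 21.58 = 63.42 dB SPL.
packaged HVAC unit: 70.7 − 20·log₁₀(30.4/3.2) = 70.7 − 19.55 = 51.15 dB SPL.
Σ 10^(L/10) = 2.228e+07 → L_total = 10·log₁₀(2.228e+07) = 73.48 dB SPL.

73 dB SPL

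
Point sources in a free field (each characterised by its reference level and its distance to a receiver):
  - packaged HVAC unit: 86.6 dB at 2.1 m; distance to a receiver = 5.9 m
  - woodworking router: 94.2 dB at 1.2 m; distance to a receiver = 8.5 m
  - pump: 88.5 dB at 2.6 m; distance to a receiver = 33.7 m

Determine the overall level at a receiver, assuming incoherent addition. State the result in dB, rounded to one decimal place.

80.6 dB

Apply inverse-square spreading to bring every level to the receiver, then sum 10^(L/10).
packaged HVAC unit: 86.6 − 20·log₁₀(5.9/2.1) = 86.6 − 8.97 = 77.63 dB.
woodworking router: 94.2 − 20·log₁₀(8.5/1.2) = 94.2 − 17.00 = 77.20 dB.
pump: 88.5 − 20·log₁₀(33.7/2.6) = 88.5 − 22.25 = 66.25 dB.
Σ 10^(L/10) = 1.145e+08 → L_total = 10·log₁₀(1.145e+08) = 80.59 dB.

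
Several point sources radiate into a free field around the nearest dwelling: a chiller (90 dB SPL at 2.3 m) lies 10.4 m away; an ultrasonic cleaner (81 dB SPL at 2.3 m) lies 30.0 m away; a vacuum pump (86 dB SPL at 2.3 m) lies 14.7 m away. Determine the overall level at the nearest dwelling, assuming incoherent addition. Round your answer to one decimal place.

77.7 dB SPL

Propagate each source to the receiver with L = L_ref − 20·log₁₀(r/r_ref), then add intensities.
chiller: 90 − 20·log₁₀(10.4/2.3) = 90 − 13.11 = 76.89 dB SPL.
ultrasonic cleaner: 81 − 20·log₁₀(30.0/2.3) = 81 − 22.31 = 58.69 dB SPL.
vacuum pump: 86 − 20·log₁₀(14.7/2.3) = 86 − 16.11 = 69.89 dB SPL.
Σ 10^(L/10) = 5.939e+07 → L_total = 10·log₁₀(5.939e+07) = 77.74 dB SPL.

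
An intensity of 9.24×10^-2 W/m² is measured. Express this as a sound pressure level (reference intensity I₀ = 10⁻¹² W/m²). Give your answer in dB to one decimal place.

109.7 dB

Dividing by I₀ shifts the exponent by 12: I/I₀ = 9.24×10^10.
L = 10·(0.9657 + 10) = 109.66 dB.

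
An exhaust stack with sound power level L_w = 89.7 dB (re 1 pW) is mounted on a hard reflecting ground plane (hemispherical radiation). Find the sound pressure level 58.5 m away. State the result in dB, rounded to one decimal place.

L_p = L_w − 10·log₁₀(2π·r²) with r = 58.5 m.
2π·r² = 2.15e+04 m², 10·log₁₀ of that is 43.325 dB.
L_p = 89.7 − 43.325 = 46.38 dB.

46.4 dB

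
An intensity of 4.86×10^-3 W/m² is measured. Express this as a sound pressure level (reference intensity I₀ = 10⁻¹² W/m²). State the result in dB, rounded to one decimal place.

L = 10·log₁₀(I/I₀) = 10·log₁₀(4.86×10^-3/10⁻¹²) = 10·log₁₀(4.86×10^9).
L = 10·(0.6866 + 9) = 96.87 dB.

96.9 dB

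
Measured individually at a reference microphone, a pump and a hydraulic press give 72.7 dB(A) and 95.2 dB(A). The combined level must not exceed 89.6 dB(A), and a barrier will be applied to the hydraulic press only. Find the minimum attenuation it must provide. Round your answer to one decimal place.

Everything except the hydraulic press sums to 10^(72.7/10) = 1.862e+07 in linear terms, 72.70 dB(A).
To meet 89.6 dB(A) overall, the treated hydraulic press may contribute at most 10^(89.6/10) − 1.862e+07 = 8.934e+08, i.e. 89.51 dB(A).
So the hydraulic press must be reduced from 95.2 to 89.51 dB(A): IL = 5.69 dB.

5.7 dB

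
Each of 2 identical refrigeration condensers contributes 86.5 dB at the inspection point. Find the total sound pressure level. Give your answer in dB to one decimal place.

With 2 equal, uncorrelated contributions the intensity is 2× that of one unit, giving a rise of 10·log₁₀ 2.
L_total = 86.5 + 10·log₁₀(2) = 86.5 + 3.010 = 89.51 dB.

89.5 dB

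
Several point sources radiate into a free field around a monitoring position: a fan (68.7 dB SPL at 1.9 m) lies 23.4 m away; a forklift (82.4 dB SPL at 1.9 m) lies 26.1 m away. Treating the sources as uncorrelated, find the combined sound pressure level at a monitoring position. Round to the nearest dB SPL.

60 dB SPL

Apply inverse-square spreading to bring every level to the receiver, then sum 10^(L/10).
fan: 68.7 − 20·log₁₀(23.4/1.9) = 68.7 − 21.81 = 46.89 dB SPL.
forklift: 82.4 − 20·log₁₀(26.1/1.9) = 82.4 − 22.76 = 59.64 dB SPL.
Σ 10^(L/10) = 9.698e+05 → L_total = 10·log₁₀(9.698e+05) = 59.87 dB SPL.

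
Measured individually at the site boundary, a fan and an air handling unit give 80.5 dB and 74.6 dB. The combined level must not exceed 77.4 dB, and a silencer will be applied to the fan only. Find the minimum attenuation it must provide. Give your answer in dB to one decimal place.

Fixed contribution from the other source: Σ 10^(L/10) = 10^(74.6/10) = 2.884e+07 (74.60 dB).
To meet 77.4 dB overall, the treated fan may contribute at most 10^(77.4/10) − 2.884e+07 = 2.611e+07, i.e. 74.17 dB.
Required insertion loss = 80.5 − 74.17 = 6.33 dB.

6.3 dB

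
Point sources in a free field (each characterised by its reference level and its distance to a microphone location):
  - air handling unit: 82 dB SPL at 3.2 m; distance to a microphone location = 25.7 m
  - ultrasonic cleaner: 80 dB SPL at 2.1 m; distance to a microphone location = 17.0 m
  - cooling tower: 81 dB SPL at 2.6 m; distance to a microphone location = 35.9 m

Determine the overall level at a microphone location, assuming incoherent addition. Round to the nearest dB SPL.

67 dB SPL

First find each source's level at the receiver (point-source: −20·log₁₀(r/r_ref)), then combine on an intensity basis.
air handling unit: 82 − 20·log₁₀(25.7/3.2) = 82 − 18.10 = 63.90 dB SPL.
ultrasonic cleaner: 80 − 20·log₁₀(17.0/2.1) = 80 − 18.16 = 61.84 dB SPL.
cooling tower: 81 − 20·log₁₀(35.9/2.6) = 81 − 22.80 = 58.20 dB SPL.
Σ 10^(L/10) = 4.643e+06 → L_total = 10·log₁₀(4.643e+06) = 66.67 dB SPL.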